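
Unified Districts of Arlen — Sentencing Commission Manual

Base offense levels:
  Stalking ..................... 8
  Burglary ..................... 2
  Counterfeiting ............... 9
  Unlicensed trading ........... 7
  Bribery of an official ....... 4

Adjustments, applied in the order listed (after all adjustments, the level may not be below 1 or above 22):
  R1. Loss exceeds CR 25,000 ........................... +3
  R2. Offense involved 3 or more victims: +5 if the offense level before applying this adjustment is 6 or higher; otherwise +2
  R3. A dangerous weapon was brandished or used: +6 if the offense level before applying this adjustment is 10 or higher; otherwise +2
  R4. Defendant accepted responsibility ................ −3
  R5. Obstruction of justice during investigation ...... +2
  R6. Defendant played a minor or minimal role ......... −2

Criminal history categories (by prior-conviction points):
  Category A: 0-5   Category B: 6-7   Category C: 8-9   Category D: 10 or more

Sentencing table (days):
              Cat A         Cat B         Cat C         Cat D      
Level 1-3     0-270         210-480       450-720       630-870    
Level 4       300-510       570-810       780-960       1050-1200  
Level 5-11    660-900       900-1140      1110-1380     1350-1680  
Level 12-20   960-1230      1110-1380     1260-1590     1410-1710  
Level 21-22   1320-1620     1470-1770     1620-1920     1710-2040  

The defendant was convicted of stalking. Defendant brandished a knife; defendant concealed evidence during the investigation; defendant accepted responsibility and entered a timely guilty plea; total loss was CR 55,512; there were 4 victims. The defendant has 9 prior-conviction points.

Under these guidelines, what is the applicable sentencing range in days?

Base offense level for stalking: 8.
R1 applies: 8 + 3 = 11.
R2 applies (level before this adjustment is 11 ≥ 6, so +5): 11 + 5 = 16.
R3 applies (level before this adjustment is 16 ≥ 10, so +6): 16 + 6 = 22.
R4 applies: 22 − 3 = 19.
R5 applies: 19 + 2 = 21.
R6 does not apply.
Final offense level: 21.
Criminal history: 9 prior points → Category C (8-9).
Level 21 falls in the 21-22 band.
Grid: Level 21-22 × Category C = 1620-1920 days.

1620-1920 days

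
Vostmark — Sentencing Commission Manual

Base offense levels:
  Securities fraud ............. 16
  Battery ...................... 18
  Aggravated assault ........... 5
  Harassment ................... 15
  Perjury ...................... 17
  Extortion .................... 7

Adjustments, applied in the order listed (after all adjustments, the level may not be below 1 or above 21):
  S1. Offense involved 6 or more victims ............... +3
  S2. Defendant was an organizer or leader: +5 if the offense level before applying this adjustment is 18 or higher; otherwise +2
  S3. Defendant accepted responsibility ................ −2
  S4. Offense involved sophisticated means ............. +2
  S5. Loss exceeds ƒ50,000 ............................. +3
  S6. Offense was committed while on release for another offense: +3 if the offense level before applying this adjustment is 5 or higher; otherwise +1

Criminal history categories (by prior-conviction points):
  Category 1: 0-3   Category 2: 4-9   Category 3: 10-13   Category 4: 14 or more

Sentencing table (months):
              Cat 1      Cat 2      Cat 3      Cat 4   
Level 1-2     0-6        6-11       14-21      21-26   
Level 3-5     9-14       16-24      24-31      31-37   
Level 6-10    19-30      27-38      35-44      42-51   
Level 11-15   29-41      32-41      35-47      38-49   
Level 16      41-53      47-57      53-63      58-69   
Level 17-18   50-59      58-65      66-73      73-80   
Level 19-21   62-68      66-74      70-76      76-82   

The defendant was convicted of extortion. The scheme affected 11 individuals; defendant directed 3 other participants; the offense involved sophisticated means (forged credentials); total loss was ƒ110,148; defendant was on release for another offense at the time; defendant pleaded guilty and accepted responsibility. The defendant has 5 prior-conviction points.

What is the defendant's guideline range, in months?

58-65 months

Base offense level for extortion: 7.
S1 applies: 7 + 3 = 10.
S2 applies (level before this adjustment is 10 < 18, so +2): 10 + 2 = 12.
S3 applies: 12 − 2 = 10.
S4 applies: 10 + 2 = 12.
S5 applies: 12 + 3 = 15.
S6 applies (level before this adjustment is 15 ≥ 5, so +3): 15 + 3 = 18.
Final offense level: 18.
Criminal history: 5 prior points → Category 2 (4-9).
Level 18 falls in the 17-18 band.
Grid: Level 17-18 × Category 2 = 58-65 months.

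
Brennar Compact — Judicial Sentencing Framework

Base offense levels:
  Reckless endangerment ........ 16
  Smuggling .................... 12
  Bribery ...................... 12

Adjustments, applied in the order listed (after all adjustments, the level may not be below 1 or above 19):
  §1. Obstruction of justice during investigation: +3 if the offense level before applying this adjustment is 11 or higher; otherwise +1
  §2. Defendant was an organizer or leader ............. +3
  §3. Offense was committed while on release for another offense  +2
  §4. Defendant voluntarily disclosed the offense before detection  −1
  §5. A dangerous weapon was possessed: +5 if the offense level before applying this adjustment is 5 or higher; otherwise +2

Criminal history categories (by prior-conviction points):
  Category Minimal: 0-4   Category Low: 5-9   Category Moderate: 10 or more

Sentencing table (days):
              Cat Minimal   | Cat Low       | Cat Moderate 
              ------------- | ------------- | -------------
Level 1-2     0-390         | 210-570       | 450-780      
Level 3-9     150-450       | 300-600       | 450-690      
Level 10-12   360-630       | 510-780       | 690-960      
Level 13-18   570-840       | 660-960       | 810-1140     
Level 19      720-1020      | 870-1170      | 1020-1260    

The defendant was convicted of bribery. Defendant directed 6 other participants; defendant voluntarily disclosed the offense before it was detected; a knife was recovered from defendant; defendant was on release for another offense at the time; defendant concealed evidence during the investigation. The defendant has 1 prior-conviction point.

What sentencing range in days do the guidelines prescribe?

720-1020 days

Base offense level for bribery: 12.
§1 applies (level before this adjustment is 12 ≥ 11, so +3): 12 + 3 = 15.
§2 applies: 15 + 3 = 18.
§3 applies: 18 + 2 = 20.
§4 applies: 20 − 1 = 19.
§5 applies (level before this adjustment is 19 ≥ 5, so +5): 19 + 5 = 24.
Level 24 exceeds the maximum of 19; capped at 19.
Final offense level: 19.
Criminal history: 1 prior point → Category Minimal (0-4).
Level 19 falls in the 19 band.
Grid: Level 19 × Category Minimal = 720-1020 days.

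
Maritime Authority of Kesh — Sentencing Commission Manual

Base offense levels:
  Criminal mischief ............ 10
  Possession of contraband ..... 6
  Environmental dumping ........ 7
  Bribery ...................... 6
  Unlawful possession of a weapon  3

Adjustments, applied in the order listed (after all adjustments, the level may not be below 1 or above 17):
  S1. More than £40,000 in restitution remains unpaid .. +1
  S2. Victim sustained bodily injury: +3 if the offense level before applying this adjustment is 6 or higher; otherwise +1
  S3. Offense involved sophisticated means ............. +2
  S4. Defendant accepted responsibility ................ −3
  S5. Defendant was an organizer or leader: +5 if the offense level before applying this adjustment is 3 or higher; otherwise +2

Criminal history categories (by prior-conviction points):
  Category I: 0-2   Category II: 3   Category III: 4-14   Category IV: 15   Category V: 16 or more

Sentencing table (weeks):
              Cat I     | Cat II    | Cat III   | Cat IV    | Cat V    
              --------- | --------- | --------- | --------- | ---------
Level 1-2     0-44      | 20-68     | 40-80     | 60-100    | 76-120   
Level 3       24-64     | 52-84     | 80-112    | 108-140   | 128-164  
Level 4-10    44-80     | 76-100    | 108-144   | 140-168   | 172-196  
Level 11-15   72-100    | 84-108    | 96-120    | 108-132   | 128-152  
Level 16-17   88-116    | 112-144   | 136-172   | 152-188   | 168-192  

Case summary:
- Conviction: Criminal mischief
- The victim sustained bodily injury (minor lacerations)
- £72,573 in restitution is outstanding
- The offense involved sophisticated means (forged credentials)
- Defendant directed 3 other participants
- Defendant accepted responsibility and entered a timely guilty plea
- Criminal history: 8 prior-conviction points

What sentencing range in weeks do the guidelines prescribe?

136-172 weeks

Base offense level for criminal mischief: 10.
S1 applies: 10 + 1 = 11.
S2 applies (level before this adjustment is 11 ≥ 6, so +3): 11 + 3 = 14.
S3 applies: 14 + 2 = 16.
S4 applies: 16 − 3 = 13.
S5 applies (level before this adjustment is 13 ≥ 3, so +5): 13 + 5 = 18.
Level 18 exceeds the maximum of 17; capped at 17.
Final offense level: 17.
Criminal history: 8 prior points → Category III (4-14).
Level 17 falls in the 16-17 band.
Grid: Level 16-17 × Category III = 136-172 weeks.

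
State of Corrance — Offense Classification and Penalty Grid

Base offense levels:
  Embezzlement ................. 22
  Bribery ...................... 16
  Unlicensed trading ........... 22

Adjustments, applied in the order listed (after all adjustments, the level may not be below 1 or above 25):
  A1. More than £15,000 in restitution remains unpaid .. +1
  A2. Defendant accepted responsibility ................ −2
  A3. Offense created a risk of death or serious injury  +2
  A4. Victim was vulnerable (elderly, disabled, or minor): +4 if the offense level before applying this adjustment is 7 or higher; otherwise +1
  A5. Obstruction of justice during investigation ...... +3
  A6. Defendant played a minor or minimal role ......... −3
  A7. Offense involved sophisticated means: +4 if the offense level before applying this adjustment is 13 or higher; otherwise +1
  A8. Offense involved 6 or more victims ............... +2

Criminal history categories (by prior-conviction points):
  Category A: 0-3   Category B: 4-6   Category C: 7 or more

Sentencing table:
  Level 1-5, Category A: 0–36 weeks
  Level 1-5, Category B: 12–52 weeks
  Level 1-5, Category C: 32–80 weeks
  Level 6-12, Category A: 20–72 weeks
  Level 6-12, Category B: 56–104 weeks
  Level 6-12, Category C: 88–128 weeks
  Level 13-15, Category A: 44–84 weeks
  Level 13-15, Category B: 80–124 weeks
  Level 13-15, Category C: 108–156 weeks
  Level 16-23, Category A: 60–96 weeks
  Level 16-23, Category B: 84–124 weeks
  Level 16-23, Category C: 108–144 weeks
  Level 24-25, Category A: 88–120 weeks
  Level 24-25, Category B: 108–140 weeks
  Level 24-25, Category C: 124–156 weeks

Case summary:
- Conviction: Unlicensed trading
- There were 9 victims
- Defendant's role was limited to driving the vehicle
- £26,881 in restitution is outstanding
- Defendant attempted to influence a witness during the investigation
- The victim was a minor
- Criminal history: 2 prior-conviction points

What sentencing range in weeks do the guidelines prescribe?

Base offense level for unlicensed trading: 22.
A1 applies: 22 + 1 = 23.
A3 does not apply.
A4 applies (level before this adjustment is 23 ≥ 7, so +4): 23 + 4 = 27.
A5 applies: 27 + 3 = 30.
A6 applies: 30 − 3 = 27.
A8 applies: 27 + 2 = 29.
Level 29 exceeds the maximum of 25; capped at 25.
Final offense level: 25.
Criminal history: 2 prior points → Category A (0-3).
Level 25 falls in the 24-25 band.
Grid: Level 24-25 × Category A = 88-120 weeks.

88-120 weeks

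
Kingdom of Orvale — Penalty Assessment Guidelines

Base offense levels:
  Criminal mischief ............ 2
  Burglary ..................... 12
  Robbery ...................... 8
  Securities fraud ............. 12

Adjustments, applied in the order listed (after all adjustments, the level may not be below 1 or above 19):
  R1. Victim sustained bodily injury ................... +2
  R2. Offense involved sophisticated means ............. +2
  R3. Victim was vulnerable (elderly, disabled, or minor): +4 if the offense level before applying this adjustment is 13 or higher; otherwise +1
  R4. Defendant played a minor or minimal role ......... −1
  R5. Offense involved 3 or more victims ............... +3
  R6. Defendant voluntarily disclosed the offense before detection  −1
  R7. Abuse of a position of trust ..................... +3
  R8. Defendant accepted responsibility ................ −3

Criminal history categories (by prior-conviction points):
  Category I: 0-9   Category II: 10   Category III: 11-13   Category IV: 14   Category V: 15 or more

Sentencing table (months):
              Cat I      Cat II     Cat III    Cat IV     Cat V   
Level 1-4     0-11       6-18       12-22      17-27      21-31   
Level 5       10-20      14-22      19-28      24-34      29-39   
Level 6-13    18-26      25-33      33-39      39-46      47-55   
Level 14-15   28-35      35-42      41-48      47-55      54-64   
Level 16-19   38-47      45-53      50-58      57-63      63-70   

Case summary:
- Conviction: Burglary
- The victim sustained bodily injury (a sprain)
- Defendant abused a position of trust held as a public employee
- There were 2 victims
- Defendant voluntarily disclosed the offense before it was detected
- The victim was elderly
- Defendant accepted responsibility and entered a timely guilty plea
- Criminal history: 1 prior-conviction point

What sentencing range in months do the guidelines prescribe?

Base offense level for burglary: 12.
R1 applies: 12 + 2 = 14.
R3 applies (level before this adjustment is 14 ≥ 13, so +4): 14 + 4 = 18.
R5 does not apply.
R6 applies: 18 − 1 = 17.
R7 applies: 17 + 3 = 20.
R8 applies: 20 − 3 = 17.
Final offense level: 17.
Criminal history: 1 prior point → Category I (0-9).
Level 17 falls in the 16-19 band.
Grid: Level 16-19 × Category I = 38-47 months.

38-47 months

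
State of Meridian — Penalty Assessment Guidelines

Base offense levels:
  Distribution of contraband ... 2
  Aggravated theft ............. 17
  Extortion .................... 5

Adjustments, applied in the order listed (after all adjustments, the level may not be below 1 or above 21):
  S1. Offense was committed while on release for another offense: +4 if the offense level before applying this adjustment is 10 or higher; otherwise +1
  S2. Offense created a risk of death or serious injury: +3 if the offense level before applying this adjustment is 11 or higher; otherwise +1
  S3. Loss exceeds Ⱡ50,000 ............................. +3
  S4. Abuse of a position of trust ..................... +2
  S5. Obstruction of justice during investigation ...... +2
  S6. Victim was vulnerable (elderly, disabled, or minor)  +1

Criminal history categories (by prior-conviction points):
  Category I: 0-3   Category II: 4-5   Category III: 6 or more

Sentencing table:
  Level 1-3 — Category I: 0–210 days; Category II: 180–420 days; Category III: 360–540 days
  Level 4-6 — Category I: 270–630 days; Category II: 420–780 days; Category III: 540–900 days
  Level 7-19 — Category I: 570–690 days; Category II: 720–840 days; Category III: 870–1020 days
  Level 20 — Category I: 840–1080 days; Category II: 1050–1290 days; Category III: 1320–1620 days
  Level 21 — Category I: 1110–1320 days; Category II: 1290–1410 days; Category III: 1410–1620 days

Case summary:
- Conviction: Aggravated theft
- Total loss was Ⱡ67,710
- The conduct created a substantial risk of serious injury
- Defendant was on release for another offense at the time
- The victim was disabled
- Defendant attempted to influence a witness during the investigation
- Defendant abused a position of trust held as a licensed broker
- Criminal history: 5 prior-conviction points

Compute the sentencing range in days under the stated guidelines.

1290-1410 days

Base offense level for aggravated theft: 17.
S1 applies (level before this adjustment is 17 ≥ 10, so +4): 17 + 4 = 21.
S2 applies (level before this adjustment is 21 ≥ 11, so +3): 21 + 3 = 24.
S3 applies: 24 + 3 = 27.
S4 applies: 27 + 2 = 29.
S5 applies: 29 + 2 = 31.
S6 applies: 31 + 1 = 32.
Level 32 exceeds the maximum of 21; capped at 21.
Final offense level: 21.
Criminal history: 5 prior points → Category II (4-5).
Level 21 falls in the 21 band.
Grid: Level 21 × Category II = 1290-1410 days.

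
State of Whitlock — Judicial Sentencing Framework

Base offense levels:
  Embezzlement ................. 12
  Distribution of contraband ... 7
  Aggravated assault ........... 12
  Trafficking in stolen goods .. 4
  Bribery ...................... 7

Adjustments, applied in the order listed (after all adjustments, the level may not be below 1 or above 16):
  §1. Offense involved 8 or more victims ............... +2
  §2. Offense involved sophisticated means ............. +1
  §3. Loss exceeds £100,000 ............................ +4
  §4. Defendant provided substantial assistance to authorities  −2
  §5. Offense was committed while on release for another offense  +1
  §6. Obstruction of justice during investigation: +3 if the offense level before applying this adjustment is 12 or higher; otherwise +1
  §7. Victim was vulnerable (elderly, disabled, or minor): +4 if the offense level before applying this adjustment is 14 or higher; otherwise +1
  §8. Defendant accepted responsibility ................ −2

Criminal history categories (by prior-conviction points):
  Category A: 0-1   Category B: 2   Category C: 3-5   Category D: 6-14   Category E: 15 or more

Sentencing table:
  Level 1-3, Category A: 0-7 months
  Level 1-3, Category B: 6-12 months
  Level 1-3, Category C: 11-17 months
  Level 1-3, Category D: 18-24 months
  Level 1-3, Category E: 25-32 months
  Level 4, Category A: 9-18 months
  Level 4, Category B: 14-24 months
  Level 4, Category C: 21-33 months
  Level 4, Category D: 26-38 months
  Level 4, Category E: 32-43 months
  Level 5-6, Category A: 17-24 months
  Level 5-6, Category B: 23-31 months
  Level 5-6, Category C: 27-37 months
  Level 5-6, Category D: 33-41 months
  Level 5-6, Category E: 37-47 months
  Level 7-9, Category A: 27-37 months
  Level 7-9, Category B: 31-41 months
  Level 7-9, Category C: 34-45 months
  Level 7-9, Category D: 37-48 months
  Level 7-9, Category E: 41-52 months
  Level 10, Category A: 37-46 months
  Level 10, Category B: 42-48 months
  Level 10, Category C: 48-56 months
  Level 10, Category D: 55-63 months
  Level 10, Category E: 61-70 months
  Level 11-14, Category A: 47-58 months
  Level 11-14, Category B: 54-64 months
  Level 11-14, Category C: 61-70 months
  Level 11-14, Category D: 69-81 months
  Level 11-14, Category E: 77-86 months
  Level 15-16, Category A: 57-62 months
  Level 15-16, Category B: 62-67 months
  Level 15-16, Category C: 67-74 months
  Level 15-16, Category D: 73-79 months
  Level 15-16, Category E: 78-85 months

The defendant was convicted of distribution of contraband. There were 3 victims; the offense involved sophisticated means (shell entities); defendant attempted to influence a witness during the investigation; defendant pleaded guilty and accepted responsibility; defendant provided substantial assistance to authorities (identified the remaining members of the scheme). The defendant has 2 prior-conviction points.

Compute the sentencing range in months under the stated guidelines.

23-31 months

Base offense level for distribution of contraband: 7.
§2 applies: 7 + 1 = 8.
§4 applies: 8 − 2 = 6.
§5 does not apply.
§6 applies (level before this adjustment is 6 < 12, so +1): 6 + 1 = 7.
§7 does not apply.
§8 applies: 7 − 2 = 5.
Final offense level: 5.
Criminal history: 2 prior points → Category B (2).
Level 5 falls in the 5-6 band.
Grid: Level 5-6 × Category B = 23-31 months.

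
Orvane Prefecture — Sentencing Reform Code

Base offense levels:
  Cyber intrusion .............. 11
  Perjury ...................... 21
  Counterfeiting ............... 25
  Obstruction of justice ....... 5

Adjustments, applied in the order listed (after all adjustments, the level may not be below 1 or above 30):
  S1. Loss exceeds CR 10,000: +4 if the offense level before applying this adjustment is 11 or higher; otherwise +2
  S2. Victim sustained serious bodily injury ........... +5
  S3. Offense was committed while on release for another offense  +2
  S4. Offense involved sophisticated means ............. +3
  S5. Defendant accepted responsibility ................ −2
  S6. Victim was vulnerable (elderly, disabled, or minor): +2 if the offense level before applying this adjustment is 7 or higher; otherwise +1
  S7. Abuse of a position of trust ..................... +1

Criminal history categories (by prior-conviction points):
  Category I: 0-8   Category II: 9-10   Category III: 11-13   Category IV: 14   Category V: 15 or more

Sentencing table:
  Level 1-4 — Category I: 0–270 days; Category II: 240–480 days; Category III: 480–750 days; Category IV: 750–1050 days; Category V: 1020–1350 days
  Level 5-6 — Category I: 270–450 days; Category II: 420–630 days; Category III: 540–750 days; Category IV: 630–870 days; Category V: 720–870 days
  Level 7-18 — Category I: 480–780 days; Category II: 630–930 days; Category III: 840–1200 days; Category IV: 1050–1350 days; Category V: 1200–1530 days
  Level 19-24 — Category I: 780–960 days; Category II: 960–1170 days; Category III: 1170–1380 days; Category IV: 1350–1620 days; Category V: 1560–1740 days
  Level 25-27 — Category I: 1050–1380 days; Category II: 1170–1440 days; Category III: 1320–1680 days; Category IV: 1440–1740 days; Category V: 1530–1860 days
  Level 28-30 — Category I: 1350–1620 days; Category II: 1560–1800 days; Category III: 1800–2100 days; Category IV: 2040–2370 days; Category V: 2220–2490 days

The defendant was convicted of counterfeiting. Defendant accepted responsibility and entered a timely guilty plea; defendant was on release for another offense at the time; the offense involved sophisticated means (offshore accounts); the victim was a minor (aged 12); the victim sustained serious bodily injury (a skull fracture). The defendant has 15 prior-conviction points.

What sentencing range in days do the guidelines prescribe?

Base offense level for counterfeiting: 25.
S2 applies: 25 + 5 = 30.
S3 applies: 30 + 2 = 32.
S4 applies: 32 + 3 = 35.
S5 applies: 35 − 2 = 33.
S6 applies (level before this adjustment is 33 ≥ 7, so +2): 33 + 2 = 35.
Level 35 exceeds the maximum of 30; capped at 30.
Final offense level: 30.
Criminal history: 15 prior points → Category V (15+).
Level 30 falls in the 28-30 band.
Grid: Level 28-30 × Category V = 2220-2490 days.

2220-2490 days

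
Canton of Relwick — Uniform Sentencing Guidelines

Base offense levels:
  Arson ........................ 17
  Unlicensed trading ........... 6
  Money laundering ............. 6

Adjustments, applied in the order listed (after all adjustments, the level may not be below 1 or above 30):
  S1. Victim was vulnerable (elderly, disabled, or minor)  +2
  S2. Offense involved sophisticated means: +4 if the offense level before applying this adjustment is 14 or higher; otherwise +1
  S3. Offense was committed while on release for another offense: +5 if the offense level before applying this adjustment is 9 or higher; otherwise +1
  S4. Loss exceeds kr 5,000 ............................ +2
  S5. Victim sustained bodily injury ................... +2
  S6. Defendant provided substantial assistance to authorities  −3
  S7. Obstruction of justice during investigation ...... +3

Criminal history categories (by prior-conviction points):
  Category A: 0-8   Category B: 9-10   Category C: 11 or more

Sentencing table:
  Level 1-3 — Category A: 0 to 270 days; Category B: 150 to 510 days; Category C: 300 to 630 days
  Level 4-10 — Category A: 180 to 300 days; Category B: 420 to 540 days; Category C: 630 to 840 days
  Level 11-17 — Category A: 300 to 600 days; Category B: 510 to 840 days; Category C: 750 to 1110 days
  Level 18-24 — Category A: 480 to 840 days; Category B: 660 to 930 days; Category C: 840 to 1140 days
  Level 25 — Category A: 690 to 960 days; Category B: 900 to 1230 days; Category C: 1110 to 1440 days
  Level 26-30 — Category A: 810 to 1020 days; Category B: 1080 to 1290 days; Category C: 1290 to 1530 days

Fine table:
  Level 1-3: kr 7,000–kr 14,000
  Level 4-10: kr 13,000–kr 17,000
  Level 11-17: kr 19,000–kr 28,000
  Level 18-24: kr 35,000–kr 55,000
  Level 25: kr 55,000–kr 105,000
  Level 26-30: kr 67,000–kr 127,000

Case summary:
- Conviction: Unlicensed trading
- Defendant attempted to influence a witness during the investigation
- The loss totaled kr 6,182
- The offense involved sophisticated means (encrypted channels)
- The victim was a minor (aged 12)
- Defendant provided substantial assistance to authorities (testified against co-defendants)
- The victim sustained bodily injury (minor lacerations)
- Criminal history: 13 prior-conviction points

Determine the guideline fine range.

Base offense level for unlicensed trading: 6.
S1 applies: 6 + 2 = 8.
S2 applies (level before this adjustment is 8 < 14, so +1): 8 + 1 = 9.
S3 does not apply.
S4 applies: 9 + 2 = 11.
S5 applies: 11 + 2 = 13.
S6 applies: 13 − 3 = 10.
S7 applies: 10 + 3 = 13.
Final offense level: 13.
Level 13 falls in the 11-17 band.
Fine table: Level 11-17 → kr 19,000–kr 28,000.

kr 19,000–kr 28,000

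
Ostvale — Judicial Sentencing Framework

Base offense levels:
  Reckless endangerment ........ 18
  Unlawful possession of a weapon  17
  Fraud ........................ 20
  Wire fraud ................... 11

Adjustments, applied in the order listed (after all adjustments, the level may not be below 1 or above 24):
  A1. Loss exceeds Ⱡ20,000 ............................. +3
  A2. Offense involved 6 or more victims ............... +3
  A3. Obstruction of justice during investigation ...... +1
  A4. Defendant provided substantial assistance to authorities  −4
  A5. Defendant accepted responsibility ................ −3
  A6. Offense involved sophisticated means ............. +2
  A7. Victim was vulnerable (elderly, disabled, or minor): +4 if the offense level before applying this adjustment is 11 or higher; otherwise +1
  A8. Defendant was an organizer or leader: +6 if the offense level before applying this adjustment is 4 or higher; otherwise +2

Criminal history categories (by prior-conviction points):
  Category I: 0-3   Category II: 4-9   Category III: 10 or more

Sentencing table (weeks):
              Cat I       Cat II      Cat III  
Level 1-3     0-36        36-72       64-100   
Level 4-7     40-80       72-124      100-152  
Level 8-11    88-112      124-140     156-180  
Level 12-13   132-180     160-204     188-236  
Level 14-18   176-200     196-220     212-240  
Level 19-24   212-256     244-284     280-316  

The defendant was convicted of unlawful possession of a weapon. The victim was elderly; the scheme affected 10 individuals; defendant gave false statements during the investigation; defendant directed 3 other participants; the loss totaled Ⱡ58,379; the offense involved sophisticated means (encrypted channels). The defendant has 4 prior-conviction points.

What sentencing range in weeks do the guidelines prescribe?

Base offense level for unlawful possession of a weapon: 17.
A1 applies: 17 + 3 = 20.
A2 applies: 20 + 3 = 23.
A3 applies: 23 + 1 = 24.
A4 does not apply.
A5 does not apply.
A6 applies: 24 + 2 = 26.
A7 applies (level before this adjustment is 26 ≥ 11, so +4): 26 + 4 = 30.
A8 applies (level before this adjustment is 30 ≥ 4, so +6): 30 + 6 = 36.
Level 36 exceeds the maximum of 24; capped at 24.
Final offense level: 24.
Criminal history: 4 prior points → Category II (4-9).
Level 24 falls in the 19-24 band.
Grid: Level 19-24 × Category II = 244-284 weeks.

244-284 weeks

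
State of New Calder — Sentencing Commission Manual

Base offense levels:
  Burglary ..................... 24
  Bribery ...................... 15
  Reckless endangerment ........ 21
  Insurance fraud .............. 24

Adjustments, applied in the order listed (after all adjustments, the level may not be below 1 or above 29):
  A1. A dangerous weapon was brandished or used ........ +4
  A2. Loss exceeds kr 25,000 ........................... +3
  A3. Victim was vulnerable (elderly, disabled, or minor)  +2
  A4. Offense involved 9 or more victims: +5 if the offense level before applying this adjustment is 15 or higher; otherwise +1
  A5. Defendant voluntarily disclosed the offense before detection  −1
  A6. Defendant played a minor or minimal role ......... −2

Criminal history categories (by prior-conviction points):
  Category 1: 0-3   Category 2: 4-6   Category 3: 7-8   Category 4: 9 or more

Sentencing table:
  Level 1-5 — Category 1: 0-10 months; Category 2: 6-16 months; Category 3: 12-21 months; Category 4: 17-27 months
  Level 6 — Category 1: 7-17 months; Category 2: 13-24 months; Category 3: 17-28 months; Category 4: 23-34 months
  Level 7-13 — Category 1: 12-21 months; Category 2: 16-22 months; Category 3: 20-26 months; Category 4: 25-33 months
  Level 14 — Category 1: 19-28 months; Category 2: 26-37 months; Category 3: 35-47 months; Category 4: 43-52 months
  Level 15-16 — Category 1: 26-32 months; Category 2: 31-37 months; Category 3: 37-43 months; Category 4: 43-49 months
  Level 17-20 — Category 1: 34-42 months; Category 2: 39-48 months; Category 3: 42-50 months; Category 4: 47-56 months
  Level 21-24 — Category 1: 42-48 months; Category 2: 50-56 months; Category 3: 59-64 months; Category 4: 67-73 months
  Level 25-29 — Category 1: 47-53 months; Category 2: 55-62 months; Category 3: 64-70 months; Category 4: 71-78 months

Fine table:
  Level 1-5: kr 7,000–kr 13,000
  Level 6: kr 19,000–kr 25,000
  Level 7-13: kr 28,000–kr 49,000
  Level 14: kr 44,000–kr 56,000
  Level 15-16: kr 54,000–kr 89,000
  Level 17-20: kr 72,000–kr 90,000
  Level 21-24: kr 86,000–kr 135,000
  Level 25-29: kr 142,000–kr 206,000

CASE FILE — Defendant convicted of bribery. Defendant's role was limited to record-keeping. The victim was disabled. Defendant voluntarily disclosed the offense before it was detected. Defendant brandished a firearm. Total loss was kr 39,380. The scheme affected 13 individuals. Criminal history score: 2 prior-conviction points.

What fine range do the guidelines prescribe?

kr 142,000–kr 206,000

Base offense level for bribery: 15.
A1 applies: 15 + 4 = 19.
A2 applies: 19 + 3 = 22.
A3 applies: 22 + 2 = 24.
A4 applies (level before this adjustment is 24 ≥ 15, so +5): 24 + 5 = 29.
A5 applies: 29 − 1 = 28.
A6 applies: 28 − 2 = 26.
Final offense level: 26.
Level 26 falls in the 25-29 band.
Fine table: Level 25-29 → kr 142,000–kr 206,000.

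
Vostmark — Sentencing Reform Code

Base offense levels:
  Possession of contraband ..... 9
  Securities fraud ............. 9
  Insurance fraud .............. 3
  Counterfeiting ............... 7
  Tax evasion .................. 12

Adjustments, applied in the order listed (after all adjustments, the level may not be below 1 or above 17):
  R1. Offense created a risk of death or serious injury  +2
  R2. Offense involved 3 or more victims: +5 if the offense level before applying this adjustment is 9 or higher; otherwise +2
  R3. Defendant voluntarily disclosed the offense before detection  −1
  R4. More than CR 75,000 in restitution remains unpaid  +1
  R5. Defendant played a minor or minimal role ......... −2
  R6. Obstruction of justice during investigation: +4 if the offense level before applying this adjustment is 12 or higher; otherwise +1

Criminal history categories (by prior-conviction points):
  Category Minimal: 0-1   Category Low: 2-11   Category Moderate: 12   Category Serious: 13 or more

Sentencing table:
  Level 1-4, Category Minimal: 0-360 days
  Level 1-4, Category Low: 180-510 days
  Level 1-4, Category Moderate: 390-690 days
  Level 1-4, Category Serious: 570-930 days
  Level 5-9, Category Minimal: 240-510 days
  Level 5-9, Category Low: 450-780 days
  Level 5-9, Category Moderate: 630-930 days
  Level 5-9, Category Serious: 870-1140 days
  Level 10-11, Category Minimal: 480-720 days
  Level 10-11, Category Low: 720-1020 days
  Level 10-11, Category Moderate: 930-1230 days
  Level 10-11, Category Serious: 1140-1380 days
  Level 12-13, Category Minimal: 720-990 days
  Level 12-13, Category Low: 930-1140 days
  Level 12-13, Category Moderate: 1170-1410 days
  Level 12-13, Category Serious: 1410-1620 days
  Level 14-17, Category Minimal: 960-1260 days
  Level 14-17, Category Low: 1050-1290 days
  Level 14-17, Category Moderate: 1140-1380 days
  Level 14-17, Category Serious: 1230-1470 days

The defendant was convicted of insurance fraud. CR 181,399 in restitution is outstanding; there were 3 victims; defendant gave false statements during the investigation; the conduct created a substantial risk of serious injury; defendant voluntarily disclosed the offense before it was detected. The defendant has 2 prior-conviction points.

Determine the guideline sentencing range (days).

Base offense level for insurance fraud: 3.
R1 applies: 3 + 2 = 5.
R2 applies (level before this adjustment is 5 < 9, so +2): 5 + 2 = 7.
R3 applies: 7 − 1 = 6.
R4 applies: 6 + 1 = 7.
R6 applies (level before this adjustment is 7 < 12, so +1): 7 + 1 = 8.
Final offense level: 8.
Criminal history: 2 prior points → Category Low (2-11).
Level 8 falls in the 5-9 band.
Grid: Level 5-9 × Category Low = 450-780 days.

450-780 days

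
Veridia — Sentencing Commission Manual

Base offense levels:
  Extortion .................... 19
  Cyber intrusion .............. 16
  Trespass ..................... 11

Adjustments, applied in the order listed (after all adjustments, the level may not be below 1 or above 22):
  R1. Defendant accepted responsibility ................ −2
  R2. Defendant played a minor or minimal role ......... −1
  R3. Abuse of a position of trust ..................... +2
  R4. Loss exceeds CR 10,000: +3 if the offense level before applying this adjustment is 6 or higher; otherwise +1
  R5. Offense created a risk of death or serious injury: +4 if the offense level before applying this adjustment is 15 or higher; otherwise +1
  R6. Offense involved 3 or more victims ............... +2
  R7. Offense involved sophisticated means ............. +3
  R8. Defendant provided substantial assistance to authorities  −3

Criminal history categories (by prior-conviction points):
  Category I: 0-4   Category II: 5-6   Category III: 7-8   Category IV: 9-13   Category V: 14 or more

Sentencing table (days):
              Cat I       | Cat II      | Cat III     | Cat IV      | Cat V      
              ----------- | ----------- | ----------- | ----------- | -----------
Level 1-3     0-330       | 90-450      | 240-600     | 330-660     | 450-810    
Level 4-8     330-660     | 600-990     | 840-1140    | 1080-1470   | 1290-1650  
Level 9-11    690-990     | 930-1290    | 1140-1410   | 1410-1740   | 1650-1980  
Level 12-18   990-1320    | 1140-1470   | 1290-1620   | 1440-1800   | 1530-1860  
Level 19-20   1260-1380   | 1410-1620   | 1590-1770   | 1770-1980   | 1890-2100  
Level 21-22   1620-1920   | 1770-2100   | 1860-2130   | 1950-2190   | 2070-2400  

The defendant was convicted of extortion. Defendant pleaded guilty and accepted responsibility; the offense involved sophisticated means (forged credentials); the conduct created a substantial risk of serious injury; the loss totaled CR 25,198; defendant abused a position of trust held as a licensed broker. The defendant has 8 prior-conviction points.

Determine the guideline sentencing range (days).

1860-2130 days

Base offense level for extortion: 19.
R1 applies: 19 − 2 = 17.
R3 applies: 17 + 2 = 19.
R4 applies (level before this adjustment is 19 ≥ 6, so +3): 19 + 3 = 22.
R5 applies (level before this adjustment is 22 ≥ 15, so +4): 22 + 4 = 26.
R7 applies: 26 + 3 = 29.
R8 does not apply.
Level 29 exceeds the maximum of 22; capped at 22.
Final offense level: 22.
Criminal history: 8 prior points → Category III (7-8).
Level 22 falls in the 21-22 band.
Grid: Level 21-22 × Category III = 1860-2130 days.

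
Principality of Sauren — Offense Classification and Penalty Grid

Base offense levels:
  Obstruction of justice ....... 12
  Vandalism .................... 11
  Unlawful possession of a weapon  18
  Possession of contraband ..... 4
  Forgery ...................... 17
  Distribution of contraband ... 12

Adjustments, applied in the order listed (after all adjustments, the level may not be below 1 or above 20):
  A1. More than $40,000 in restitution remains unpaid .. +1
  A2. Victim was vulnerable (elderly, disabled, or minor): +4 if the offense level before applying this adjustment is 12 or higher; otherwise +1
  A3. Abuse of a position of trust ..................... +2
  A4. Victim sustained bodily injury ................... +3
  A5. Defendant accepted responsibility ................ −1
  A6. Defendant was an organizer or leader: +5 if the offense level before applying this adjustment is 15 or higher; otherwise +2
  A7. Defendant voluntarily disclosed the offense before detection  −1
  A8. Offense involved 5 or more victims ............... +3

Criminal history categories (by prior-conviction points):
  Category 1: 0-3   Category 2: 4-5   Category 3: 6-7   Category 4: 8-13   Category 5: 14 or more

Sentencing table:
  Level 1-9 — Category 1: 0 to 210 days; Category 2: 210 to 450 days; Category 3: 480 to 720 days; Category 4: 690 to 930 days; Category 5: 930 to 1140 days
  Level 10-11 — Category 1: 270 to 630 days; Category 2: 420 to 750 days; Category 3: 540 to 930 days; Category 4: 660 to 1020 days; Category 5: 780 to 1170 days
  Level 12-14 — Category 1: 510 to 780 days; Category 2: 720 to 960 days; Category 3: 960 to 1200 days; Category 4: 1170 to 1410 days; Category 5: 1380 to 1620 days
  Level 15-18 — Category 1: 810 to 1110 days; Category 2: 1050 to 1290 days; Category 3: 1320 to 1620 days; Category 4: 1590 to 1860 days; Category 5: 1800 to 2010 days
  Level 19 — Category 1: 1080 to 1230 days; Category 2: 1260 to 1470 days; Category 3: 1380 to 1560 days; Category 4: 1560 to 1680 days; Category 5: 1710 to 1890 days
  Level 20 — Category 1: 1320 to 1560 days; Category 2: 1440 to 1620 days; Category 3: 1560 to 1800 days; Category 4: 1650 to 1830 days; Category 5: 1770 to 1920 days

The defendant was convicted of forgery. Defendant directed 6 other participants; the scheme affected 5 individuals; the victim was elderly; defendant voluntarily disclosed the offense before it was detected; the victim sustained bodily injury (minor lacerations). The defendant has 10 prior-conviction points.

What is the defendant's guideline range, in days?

Base offense level for forgery: 17.
A2 applies (level before this adjustment is 17 ≥ 12, so +4): 17 + 4 = 21.
A3 does not apply.
A4 applies: 21 + 3 = 24.
A6 applies (level before this adjustment is 24 ≥ 15, so +5): 24 + 5 = 29.
A7 applies: 29 − 1 = 28.
A8 applies: 28 + 3 = 31.
Level 31 exceeds the maximum of 20; capped at 20.
Final offense level: 20.
Criminal history: 10 prior points → Category 4 (8-13).
Level 20 falls in the 20 band.
Grid: Level 20 × Category 4 = 1650-1830 days.

1650-1830 days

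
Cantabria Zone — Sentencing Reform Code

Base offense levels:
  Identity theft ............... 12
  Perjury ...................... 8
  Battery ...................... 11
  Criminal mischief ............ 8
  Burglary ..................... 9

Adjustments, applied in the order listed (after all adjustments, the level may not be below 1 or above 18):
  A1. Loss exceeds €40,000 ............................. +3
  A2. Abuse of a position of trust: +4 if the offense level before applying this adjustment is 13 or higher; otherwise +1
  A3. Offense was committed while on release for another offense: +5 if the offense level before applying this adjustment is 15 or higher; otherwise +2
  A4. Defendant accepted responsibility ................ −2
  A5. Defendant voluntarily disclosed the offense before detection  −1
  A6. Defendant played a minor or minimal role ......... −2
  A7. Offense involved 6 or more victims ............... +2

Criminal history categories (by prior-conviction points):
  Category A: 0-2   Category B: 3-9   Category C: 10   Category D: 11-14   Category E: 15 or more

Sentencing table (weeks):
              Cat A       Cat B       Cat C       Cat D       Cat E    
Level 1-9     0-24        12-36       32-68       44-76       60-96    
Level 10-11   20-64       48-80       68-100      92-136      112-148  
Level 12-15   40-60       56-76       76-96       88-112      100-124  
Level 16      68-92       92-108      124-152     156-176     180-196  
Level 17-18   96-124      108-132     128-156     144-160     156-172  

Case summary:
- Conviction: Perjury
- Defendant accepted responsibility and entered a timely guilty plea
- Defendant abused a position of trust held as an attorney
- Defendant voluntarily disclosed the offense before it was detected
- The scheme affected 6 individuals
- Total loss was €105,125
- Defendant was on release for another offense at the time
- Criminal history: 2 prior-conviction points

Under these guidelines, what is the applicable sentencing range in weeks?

Base offense level for perjury: 8.
A1 applies: 8 + 3 = 11.
A2 applies (level before this adjustment is 11 < 13, so +1): 11 + 1 = 12.
A3 applies (level before this adjustment is 12 < 15, so +2): 12 + 2 = 14.
A4 applies: 14 − 2 = 12.
A5 applies: 12 − 1 = 11.
A7 applies: 11 + 2 = 13.
Final offense level: 13.
Criminal history: 2 prior points → Category A (0-2).
Level 13 falls in the 12-15 band.
Grid: Level 12-15 × Category A = 40-60 weeks.

40-60 weeks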